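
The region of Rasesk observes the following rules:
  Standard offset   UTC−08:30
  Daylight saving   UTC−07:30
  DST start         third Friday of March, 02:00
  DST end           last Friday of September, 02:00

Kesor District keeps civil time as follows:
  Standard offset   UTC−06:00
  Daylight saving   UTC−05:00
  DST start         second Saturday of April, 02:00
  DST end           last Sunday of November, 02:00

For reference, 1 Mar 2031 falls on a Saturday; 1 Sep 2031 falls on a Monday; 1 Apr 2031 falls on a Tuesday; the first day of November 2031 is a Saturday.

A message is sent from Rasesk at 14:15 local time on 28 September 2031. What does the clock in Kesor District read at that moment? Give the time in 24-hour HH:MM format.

1 March 2031 is a Saturday, so the first Friday is March 7 and the third is March 21.
1 September 2031 is a Monday, so Fridays fall on 5, 12, 19, 26; the last is September 26.
28 September 2031 does not fall between 21 March and 26 September, so daylight saving is not in effect and Rasesk is at UTC−08:30.
14:15 Rasesk + 8h30m = 22:45 UTC.
1 April 2031 is a Tuesday, so the first Saturday is April 5 and the second is April 12.
1 November 2031 is a Saturday, so Sundays fall on 2, 9, 16, 23, 30; the last is November 30.
At the standard offset (UTC−06:00), 22:45 UTC − 6h = 16:45 Kesor District standard time.
Daylight saving runs 12 April – 30 November; the standard-time date in Kesor District, 28 September 2031, is inside that window, so Kesor District is at UTC−05:00.
22:45 UTC − 5h = 17:45 Kesor District.

17:45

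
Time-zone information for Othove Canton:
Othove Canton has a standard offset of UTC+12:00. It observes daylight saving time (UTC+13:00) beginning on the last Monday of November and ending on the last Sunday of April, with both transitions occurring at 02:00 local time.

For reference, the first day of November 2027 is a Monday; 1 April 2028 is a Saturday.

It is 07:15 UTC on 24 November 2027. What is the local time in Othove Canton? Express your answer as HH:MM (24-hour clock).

1 November 2027 is a Monday, so Mondays fall on 1, 8, 15, 22, 29; the last is November 29.
1 April 2028 is a Saturday, so Sundays fall on 2, 9, 16, 23, 30; the last is April 30.
At the standard offset (UTC+12:00), 07:15 UTC + 12h = 19:15 Othove Canton standard time.
Daylight saving runs 29 November 2027 – 30 April 2028; the standard-time date in Othove Canton, 24 November 2027, is outside that window, so Othove Canton is on standard time at UTC+12:00.
07:15 UTC + 12h = 19:15 local.

19:15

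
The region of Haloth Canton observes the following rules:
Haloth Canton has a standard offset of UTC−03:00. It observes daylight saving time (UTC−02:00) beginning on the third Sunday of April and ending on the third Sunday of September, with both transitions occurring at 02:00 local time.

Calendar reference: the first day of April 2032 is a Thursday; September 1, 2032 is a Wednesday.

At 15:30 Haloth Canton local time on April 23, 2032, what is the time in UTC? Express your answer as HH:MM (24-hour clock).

17:30

1 April 2032 is a Thursday, so the first Sunday is April 4 and the third is April 18.
1 September 2032 is a Wednesday, so the first Sunday is September 5 and the third is September 19.
April 23, 2032 lies within the daylight-saving period (18 April – 19 September), so Haloth Canton is on daylight time, UTC−02:00.
15:30 local + 2h = 17:30 UTC.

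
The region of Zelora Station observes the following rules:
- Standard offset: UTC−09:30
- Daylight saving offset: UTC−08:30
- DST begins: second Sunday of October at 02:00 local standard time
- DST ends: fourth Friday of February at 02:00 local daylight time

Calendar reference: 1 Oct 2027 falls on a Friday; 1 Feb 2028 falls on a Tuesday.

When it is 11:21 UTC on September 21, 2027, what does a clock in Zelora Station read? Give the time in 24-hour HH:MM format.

1 October 2027 is a Friday, so the first Sunday is October 3 and the second is October 10.
1 February 2028 is a Tuesday, so the first Friday is February 4 and the fourth is February 25.
At the standard offset (UTC−09:30), 11:21 UTC − 9h30m = 01:51 Zelora Station standard time.
The standard-time date in Zelora Station, September 21, 2027, does not fall between 10 October 2027 and 25 February 2028, so daylight saving is not in effect and Zelora Station is at UTC−09:30.
11:21 UTC − 9h30m = 01:51 local.

01:51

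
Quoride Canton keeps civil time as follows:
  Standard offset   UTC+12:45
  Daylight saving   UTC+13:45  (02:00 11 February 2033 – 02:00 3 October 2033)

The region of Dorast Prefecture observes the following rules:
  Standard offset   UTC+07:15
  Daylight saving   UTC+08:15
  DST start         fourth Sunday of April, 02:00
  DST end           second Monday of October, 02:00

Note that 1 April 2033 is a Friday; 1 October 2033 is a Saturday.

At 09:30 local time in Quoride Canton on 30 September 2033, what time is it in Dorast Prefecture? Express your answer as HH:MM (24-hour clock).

30 September 2033 lies within the daylight-saving period (11 February – 3 October), so Quoride Canton is on daylight time, UTC+13:45.
09:30 Quoride Canton − 13h45m = 19:45 UTC (rolling into the previous day, 29 September 2033).
1 April 2033 is a Friday, so the first Sunday is April 3 and the fourth is April 24.
1 October 2033 is a Saturday, so the first Monday is October 3 and the second is October 10.
At the standard offset (UTC+07:15), 19:45 UTC + 7h15m = 03:00 Dorast Prefecture standard time (rolling into the next day, 30 September 2033).
The standard-time date in Dorast Prefecture, 30 September 2033, lies within the daylight-saving period (24 April – 10 October), so Dorast Prefecture is on daylight time, UTC+08:15.
19:45 UTC + 8h15m = 04:00 Dorast Prefecture (rolling into the next day, 30 September 2033).

04:00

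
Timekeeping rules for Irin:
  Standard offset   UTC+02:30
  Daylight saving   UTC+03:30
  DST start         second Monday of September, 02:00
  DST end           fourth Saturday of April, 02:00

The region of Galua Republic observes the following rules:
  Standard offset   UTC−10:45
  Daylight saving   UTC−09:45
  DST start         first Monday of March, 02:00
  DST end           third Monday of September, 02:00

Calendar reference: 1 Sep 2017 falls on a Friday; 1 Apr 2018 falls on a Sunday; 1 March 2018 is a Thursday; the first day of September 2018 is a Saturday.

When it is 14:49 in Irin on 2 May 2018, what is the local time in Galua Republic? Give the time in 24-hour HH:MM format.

1 September 2017 is a Friday, so the first Monday is September 4 and the second is September 11.
1 April 2018 is a Sunday, so the first Saturday is April 7 and the fourth is April 28.
2 May 2018 does not fall between 11 September 2017 and 28 April 2018, so daylight saving is not in effect and Irin is at UTC+02:30.
14:49 Irin − 2h30m = 12:19 UTC.
1 March 2018 is a Thursday, so the first Monday is March 5.
1 September 2018 is a Saturday, so the first Monday is September 3 and the third is September 17.
At the standard offset (UTC−10:45), 12:19 UTC − 10h45m = 01:34 Galua Republic standard time.
The standard-time date in Galua Republic, 2 May 2018, lies within the daylight-saving period (5 March – 17 September), so Galua Republic is on daylight time, UTC−09:45.
12:19 UTC − 9h45m = 02:34 Galua Republic.

02:34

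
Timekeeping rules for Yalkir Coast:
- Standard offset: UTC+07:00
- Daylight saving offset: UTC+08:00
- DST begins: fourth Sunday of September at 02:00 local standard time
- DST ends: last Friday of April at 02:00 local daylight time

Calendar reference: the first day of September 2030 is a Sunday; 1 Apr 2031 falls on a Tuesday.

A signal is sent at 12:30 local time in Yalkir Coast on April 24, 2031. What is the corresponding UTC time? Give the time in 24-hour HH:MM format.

1 September 2030 is a Sunday, so the first Sunday is September 1 and the fourth is September 22.
1 April 2031 is a Tuesday, so Fridays fall on 4, 11, 18, 25; the last is April 25.
April 24, 2031 falls between 22 September 2030 and 25 April 2031, so daylight saving is in effect and Yalkir Coast is at UTC+08:00.
12:30 local − 8h = 04:30 UTC.

04:30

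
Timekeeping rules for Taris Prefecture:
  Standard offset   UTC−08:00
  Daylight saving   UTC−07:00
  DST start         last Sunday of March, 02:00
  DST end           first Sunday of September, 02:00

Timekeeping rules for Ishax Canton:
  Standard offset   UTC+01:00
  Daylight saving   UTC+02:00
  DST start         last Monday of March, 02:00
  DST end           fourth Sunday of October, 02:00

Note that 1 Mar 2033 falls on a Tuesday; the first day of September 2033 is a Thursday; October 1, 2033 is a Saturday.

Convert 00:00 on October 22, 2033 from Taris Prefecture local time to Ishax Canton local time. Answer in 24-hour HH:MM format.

10:00

1 March 2033 is a Tuesday, so Sundays fall on 6, 13, 20, 27; the last is March 27.
1 September 2033 is a Thursday, so the first Sunday is September 4.
Daylight saving runs 27 March – 4 September; October 22, 2033 is outside that window, so Taris Prefecture is on standard time at UTC−08:00.
00:00 Taris Prefecture + 8h = 08:00 UTC.
1 March 2033 is a Tuesday, so Mondays fall on 7, 14, 21, 28; the last is March 28.
1 October 2033 is a Saturday, so the first Sunday is October 2 and the fourth is October 23.
At the standard offset (UTC+01:00), 08:00 UTC + 1h = 09:00 Ishax Canton standard time.
Daylight saving runs 28 March – 23 October; the standard-time date in Ishax Canton, October 22, 2033, is inside that window, so Ishax Canton is at UTC+02:00.
08:00 UTC + 2h = 10:00 Ishax Canton.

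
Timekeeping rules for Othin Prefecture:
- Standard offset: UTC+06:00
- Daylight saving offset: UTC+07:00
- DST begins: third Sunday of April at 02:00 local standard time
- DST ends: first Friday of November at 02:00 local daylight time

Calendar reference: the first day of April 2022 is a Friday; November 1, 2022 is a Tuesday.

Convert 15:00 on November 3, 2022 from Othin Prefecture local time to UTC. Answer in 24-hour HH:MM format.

08:00

1 April 2022 is a Friday, so the first Sunday is April 3 and the third is April 17.
1 November 2022 is a Tuesday, so the first Friday is November 4.
November 3, 2022 falls between 17 April and 4 November, so daylight saving is in effect and Othin Prefecture is at UTC+07:00.
15:00 local − 7h = 08:00 UTC.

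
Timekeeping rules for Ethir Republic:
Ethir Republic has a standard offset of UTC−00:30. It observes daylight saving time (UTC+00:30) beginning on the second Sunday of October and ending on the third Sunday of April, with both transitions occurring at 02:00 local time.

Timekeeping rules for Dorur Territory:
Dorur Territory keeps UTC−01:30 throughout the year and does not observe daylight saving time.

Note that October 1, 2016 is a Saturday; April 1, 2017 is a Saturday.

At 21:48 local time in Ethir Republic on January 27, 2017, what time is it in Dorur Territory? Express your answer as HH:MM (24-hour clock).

19:48

1 October 2016 is a Saturday, so the first Sunday is October 2 and the second is October 9.
1 April 2017 is a Saturday, so the first Sunday is April 2 and the third is April 16.
January 27, 2017 falls between 9 October 2016 and 16 April 2017, so daylight saving is in effect and Ethir Republic is at UTC+00:30.
21:48 Ethir Republic − 0h30m = 21:18 UTC.
Dorur Territory stays on UTC−01:30 all year.
21:18 UTC − 1h30m = 19:48 Dorur Territory.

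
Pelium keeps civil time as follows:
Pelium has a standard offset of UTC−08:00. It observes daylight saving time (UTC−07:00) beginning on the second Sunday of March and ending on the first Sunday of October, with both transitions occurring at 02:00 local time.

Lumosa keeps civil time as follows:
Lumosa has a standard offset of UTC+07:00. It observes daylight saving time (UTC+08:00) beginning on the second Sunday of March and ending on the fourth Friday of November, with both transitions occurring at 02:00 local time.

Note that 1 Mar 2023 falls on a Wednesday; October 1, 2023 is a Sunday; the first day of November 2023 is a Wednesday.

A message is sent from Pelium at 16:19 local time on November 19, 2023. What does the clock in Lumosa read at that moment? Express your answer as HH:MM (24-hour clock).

08:19

1 March 2023 is a Wednesday, so the first Sunday is March 5 and the second is March 12.
1 October 2023 is a Sunday, so the first Sunday is October 1.
November 19, 2023 does not fall between 12 March and 1 October, so daylight saving is not in effect and Pelium is at UTC−08:00.
16:19 Pelium + 8h = 00:19 UTC (rolling into the next day, 20 November 2023).
1 March 2023 is a Wednesday, so the first Sunday is March 5 and the second is March 12.
1 November 2023 is a Wednesday, so the first Friday is November 3 and the fourth is November 24.
At the standard offset (UTC+07:00), 00:19 UTC + 7h = 07:19 Lumosa standard time.
The standard-time date in Lumosa, November 20, 2023, lies within the daylight-saving period (12 March – 24 November), so Lumosa is on daylight time, UTC+08:00.
00:19 UTC + 8h = 08:19 Lumosa.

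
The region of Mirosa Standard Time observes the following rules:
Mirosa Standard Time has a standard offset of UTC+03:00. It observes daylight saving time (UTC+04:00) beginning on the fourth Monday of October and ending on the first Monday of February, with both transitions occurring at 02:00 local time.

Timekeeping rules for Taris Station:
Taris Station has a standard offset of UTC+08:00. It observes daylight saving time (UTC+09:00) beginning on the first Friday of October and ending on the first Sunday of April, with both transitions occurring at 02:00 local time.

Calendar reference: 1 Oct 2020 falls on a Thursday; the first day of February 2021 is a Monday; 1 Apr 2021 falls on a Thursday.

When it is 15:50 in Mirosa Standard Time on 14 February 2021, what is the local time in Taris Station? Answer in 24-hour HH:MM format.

21:50

1 October 2020 is a Thursday, so the first Monday is October 5 and the fourth is October 26.
1 February 2021 is a Monday, so the first Monday is February 1.
14 February 2021 does not fall between 26 October 2020 and 1 February 2021, so daylight saving is not in effect and Mirosa Standard Time is at UTC+03:00.
15:50 Mirosa Standard Time − 3h = 12:50 UTC.
1 October 2020 is a Thursday, so the first Friday is October 2.
1 April 2021 is a Thursday, so the first Sunday is April 4.
At the standard offset (UTC+08:00), 12:50 UTC + 8h = 20:50 Taris Station standard time.
The standard-time date in Taris Station, 14 February 2021, falls between 2 October 2020 and 4 April 2021, so daylight saving is in effect and Taris Station is at UTC+09:00.
12:50 UTC + 9h = 21:50 Taris Station.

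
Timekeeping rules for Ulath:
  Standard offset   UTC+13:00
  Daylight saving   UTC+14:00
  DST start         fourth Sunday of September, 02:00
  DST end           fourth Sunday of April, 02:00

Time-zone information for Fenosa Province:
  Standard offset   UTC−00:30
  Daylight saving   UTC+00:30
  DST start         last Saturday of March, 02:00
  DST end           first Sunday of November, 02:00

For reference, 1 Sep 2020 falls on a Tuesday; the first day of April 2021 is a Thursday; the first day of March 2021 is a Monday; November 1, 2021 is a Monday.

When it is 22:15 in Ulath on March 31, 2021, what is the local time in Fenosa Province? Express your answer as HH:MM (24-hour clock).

08:45

1 September 2020 is a Tuesday, so the first Sunday is September 6 and the fourth is September 27.
1 April 2021 is a Thursday, so the first Sunday is April 4 and the fourth is April 25.
March 31, 2021 falls between 27 September 2020 and 25 April 2021, so daylight saving is in effect and Ulath is at UTC+14:00.
22:15 Ulath − 14h = 08:15 UTC.
1 March 2021 is a Monday, so Saturdays fall on 6, 13, 20, 27; the last is March 27.
1 November 2021 is a Monday, so the first Sunday is November 7.
At the standard offset (UTC−00:30), 08:15 UTC − 0h30m = 07:45 Fenosa Province standard time.
The standard-time date in Fenosa Province, March 31, 2021, falls between 27 March and 7 November, so daylight saving is in effect and Fenosa Province is at UTC+00:30.
08:15 UTC + 0h30m = 08:45 Fenosa Province.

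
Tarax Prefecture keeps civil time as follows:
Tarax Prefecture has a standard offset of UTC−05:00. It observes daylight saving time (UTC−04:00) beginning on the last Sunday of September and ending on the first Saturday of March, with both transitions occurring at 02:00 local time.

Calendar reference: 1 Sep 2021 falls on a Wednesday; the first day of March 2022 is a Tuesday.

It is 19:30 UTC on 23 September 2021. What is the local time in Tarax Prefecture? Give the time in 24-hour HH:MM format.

14:30

1 September 2021 is a Wednesday, so Sundays fall on 5, 12, 19, 26; the last is September 26.
1 March 2022 is a Tuesday, so the first Saturday is March 5.
At the standard offset (UTC−05:00), 19:30 UTC − 5h = 14:30 Tarax Prefecture standard time.
The standard-time date in Tarax Prefecture, 23 September 2021, is outside the daylight-saving period (26 September 2021 – 5 March 2022), so Tarax Prefecture is on standard time, UTC−05:00.
19:30 UTC − 5h = 14:30 local.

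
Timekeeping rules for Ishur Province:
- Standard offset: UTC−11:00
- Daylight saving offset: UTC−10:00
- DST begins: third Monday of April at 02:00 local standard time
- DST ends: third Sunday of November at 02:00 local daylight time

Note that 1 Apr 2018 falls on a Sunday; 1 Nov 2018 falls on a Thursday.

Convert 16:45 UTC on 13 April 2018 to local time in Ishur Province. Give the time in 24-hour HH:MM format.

05:45

1 April 2018 is a Sunday, so the first Monday is April 2 and the third is April 16.
1 November 2018 is a Thursday, so the first Sunday is November 4 and the third is November 18.
At the standard offset (UTC−11:00), 16:45 UTC − 11h = 05:45 Ishur Province standard time.
Daylight saving runs 16 April – 18 November; the standard-time date in Ishur Province, 13 April 2018, is outside that window, so Ishur Province is on standard time at UTC−11:00.
16:45 UTC − 11h = 05:45 local.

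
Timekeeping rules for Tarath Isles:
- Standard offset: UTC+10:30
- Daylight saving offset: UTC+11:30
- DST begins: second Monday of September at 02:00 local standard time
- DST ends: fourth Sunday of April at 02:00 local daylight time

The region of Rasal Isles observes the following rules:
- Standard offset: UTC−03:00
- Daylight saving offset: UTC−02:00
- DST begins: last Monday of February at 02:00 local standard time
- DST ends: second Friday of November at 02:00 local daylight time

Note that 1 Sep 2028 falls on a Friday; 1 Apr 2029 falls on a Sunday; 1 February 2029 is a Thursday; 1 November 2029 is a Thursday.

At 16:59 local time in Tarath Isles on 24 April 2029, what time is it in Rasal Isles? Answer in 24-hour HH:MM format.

04:29

1 September 2028 is a Friday, so the first Monday is September 4 and the second is September 11.
1 April 2029 is a Sunday, so the first Sunday is April 1 and the fourth is April 22.
Daylight saving runs 11 September 2028 – 22 April 2029; 24 April 2029 is outside that window, so Tarath Isles is on standard time at UTC+10:30.
16:59 Tarath Isles − 10h30m = 06:29 UTC.
1 February 2029 is a Thursday, so Mondays fall on 5, 12, 19, 26; the last is February 26.
1 November 2029 is a Thursday, so the first Friday is November 2 and the second is November 9.
At the standard offset (UTC−03:00), 06:29 UTC − 3h = 03:29 Rasal Isles standard time.
Daylight saving runs 26 February – 9 November; the standard-time date in Rasal Isles, 24 April 2029, is inside that window, so Rasal Isles is at UTC−02:00.
06:29 UTC − 2h = 04:29 Rasal Isles.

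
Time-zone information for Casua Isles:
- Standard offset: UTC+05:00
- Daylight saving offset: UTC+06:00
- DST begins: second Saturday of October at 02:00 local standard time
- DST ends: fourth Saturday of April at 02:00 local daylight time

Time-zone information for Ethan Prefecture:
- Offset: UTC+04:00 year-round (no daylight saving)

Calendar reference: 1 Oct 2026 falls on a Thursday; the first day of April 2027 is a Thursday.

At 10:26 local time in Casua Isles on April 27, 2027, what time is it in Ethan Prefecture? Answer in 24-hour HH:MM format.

09:26

1 October 2026 is a Thursday, so the first Saturday is October 3 and the second is October 10.
1 April 2027 is a Thursday, so the first Saturday is April 3 and the fourth is April 24.
April 27, 2027 is outside the daylight-saving period (10 October 2026 – 24 April 2027), so Casua Isles is on standard time, UTC+05:00.
10:26 Casua Isles − 5h = 05:26 UTC.
Ethan Prefecture has no daylight saving, so its offset is UTC+04:00 year-round.
05:26 UTC + 4h = 09:26 Ethan Prefecture.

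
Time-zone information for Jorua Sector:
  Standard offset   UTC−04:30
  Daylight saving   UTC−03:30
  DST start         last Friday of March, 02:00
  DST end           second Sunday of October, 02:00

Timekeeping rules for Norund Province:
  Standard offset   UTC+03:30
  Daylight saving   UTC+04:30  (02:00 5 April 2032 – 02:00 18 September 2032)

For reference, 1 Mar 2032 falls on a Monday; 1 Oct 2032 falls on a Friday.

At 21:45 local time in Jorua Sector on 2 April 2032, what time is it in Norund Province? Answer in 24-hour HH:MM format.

04:45

1 March 2032 is a Monday, so Fridays fall on 5, 12, 19, 26; the last is March 26.
1 October 2032 is a Friday, so the first Sunday is October 3 and the second is October 10.
2 April 2032 falls between 26 March and 10 October, so daylight saving is in effect and Jorua Sector is at UTC−03:30.
21:45 Jorua Sector + 3h30m = 01:15 UTC (rolling into the next day, 3 April 2032).
At the standard offset (UTC+03:30), 01:15 UTC + 3h30m = 04:45 Norund Province standard time.
The standard-time date in Norund Province, 3 April 2032, is outside the daylight-saving period (5 April – 18 September), so Norund Province is on standard time, UTC+03:30.
01:15 UTC + 3h30m = 04:45 Norund Province.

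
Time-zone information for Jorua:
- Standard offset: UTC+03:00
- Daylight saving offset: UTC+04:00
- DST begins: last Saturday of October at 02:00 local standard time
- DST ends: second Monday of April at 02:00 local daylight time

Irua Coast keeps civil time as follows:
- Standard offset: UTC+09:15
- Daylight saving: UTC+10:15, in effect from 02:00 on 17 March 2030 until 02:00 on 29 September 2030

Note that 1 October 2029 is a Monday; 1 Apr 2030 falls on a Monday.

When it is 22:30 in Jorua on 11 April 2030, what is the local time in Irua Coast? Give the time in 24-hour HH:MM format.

05:45

1 October 2029 is a Monday, so Saturdays fall on 6, 13, 20, 27; the last is October 27.
1 April 2030 is a Monday, so the first Monday is April 1 and the second is April 8.
11 April 2030 is outside the daylight-saving period (27 October 2029 – 8 April 2030), so Jorua is on standard time, UTC+03:00.
22:30 Jorua − 3h = 19:30 UTC.
At the standard offset (UTC+09:15), 19:30 UTC + 9h15m = 04:45 Irua Coast standard time (rolling into the next day, 12 April 2030).
The standard-time date in Irua Coast, 12 April 2030, falls between 17 March and 29 September, so daylight saving is in effect and Irua Coast is at UTC+10:15.
19:30 UTC + 10h15m = 05:45 Irua Coast (rolling into the next day, 12 April 2030).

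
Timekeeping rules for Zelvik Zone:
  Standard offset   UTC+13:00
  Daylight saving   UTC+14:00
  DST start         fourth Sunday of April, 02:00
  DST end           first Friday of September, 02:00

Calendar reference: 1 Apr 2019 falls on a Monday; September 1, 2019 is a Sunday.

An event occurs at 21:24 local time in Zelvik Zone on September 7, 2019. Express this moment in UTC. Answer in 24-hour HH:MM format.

08:24

1 April 2019 is a Monday, so the first Sunday is April 7 and the fourth is April 28.
1 September 2019 is a Sunday, so the first Friday is September 6.
September 7, 2019 is outside the daylight-saving period (28 April – 6 September), so Zelvik Zone is on standard time, UTC+13:00.
21:24 local − 13h = 08:24 UTC.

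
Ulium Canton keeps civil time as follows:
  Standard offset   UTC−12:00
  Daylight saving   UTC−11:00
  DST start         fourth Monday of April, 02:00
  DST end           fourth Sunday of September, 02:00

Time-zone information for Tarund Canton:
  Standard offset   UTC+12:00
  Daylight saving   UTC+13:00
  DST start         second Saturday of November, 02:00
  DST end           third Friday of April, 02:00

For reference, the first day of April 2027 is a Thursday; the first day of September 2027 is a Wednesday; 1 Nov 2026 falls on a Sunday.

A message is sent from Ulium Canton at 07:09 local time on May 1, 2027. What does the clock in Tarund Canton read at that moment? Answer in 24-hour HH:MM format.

1 April 2027 is a Thursday, so the first Monday is April 5 and the fourth is April 26.
1 September 2027 is a Wednesday, so the first Sunday is September 5 and the fourth is September 26.
Daylight saving runs 26 April – 26 September; May 1, 2027 is inside that window, so Ulium Canton is at UTC−11:00.
07:09 Ulium Canton + 11h = 18:09 UTC.
1 November 2026 is a Sunday, so the first Saturday is November 7 and the second is November 14.
1 April 2027 is a Thursday, so the first Friday is April 2 and the third is April 16.
At the standard offset (UTC+12:00), 18:09 UTC + 12h = 06:09 Tarund Canton standard time (rolling into the next day, 2 May 2027).
Daylight saving runs 14 November 2026 – 16 April 2027; the standard-time date in Tarund Canton, May 2, 2027, is outside that window, so Tarund Canton is on standard time at UTC+12:00.
18:09 UTC + 12h = 06:09 Tarund Canton (rolling into the next day, 2 May 2027).

06:09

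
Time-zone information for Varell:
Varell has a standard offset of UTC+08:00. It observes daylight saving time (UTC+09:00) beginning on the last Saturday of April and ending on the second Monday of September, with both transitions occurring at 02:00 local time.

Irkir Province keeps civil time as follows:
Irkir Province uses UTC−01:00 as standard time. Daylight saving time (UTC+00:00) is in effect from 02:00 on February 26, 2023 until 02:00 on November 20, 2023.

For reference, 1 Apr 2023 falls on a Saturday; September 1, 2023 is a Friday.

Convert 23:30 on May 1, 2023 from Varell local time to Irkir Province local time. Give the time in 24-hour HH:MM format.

1 April 2023 is a Saturday, so Saturdays fall on 1, 8, 15, 22, 29; the last is April 29.
1 September 2023 is a Friday, so the first Monday is September 4 and the second is September 11.
May 1, 2023 lies within the daylight-saving period (29 April – 11 September), so Varell is on daylight time, UTC+09:00.
23:30 Varell − 9h = 14:30 UTC.
At the standard offset (UTC−01:00), 14:30 UTC − 1h = 13:30 Irkir Province standard time.
The standard-time date in Irkir Province, May 1, 2023, lies within the daylight-saving period (26 February – 20 November), so Irkir Province is on daylight time, UTC+00:00.
14:30 UTC + 0h = 14:30 Irkir Province.

14:30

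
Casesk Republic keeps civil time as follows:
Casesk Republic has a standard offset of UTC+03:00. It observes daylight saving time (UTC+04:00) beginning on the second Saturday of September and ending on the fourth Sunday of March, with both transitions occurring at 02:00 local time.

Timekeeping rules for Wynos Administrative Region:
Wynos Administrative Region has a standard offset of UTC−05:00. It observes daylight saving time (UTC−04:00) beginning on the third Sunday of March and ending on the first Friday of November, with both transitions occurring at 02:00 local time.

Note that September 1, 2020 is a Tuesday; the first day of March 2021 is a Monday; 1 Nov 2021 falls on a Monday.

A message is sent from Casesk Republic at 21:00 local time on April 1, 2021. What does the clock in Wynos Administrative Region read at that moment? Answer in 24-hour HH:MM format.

14:00

1 September 2020 is a Tuesday, so the first Saturday is September 5 and the second is September 12.
1 March 2021 is a Monday, so the first Sunday is March 7 and the fourth is March 28.
April 1, 2021 is outside the daylight-saving period (12 September 2020 – 28 March 2021), so Casesk Republic is on standard time, UTC+03:00.
21:00 Casesk Republic − 3h = 18:00 UTC.
1 March 2021 is a Monday, so the first Sunday is March 7 and the third is March 21.
1 November 2021 is a Monday, so the first Friday is November 5.
At the standard offset (UTC−05:00), 18:00 UTC − 5h = 13:00 Wynos Administrative Region standard time.
The standard-time date in Wynos Administrative Region, April 1, 2021, lies within the daylight-saving period (21 March – 5 November), so Wynos Administrative Region is on daylight time, UTC−04:00.
18:00 UTC − 4h = 14:00 Wynos Administrative Region.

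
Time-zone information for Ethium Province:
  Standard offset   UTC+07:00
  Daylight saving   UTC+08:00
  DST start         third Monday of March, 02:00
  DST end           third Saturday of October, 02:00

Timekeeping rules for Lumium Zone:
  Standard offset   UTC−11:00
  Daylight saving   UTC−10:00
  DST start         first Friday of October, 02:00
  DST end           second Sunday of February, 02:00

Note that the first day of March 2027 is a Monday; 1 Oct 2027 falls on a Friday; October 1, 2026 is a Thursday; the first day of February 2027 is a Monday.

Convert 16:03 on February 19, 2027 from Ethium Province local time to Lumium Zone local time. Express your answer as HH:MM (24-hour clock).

22:03

1 March 2027 is a Monday, so the first Monday is March 1 and the third is March 15.
1 October 2027 is a Friday, so the first Saturday is October 2 and the third is October 16.
February 19, 2027 does not fall between 15 March and 16 October, so daylight saving is not in effect and Ethium Province is at UTC+07:00.
16:03 Ethium Province − 7h = 09:03 UTC.
1 October 2026 is a Thursday, so the first Friday is October 2.
1 February 2027 is a Monday, so the first Sunday is February 7 and the second is February 14.
At the standard offset (UTC−11:00), 09:03 UTC − 11h = 22:03 Lumium Zone standard time (rolling into the previous day, 18 February 2027).
The standard-time date in Lumium Zone, February 18, 2027, is outside the daylight-saving period (2 October 2026 – 14 February 2027), so Lumium Zone is on standard time, UTC−11:00.
09:03 UTC − 11h = 22:03 Lumium Zone (rolling into the previous day, 18 February 2027).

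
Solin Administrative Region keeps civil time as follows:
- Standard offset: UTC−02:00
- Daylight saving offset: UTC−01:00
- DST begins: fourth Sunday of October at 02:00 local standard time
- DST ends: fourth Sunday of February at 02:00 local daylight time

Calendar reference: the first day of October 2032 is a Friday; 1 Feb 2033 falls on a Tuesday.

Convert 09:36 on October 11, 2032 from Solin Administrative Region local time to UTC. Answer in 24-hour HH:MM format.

1 October 2032 is a Friday, so the first Sunday is October 3 and the fourth is October 24.
1 February 2033 is a Tuesday, so the first Sunday is February 6 and the fourth is February 27.
October 11, 2032 does not fall between 24 October 2032 and 27 February 2033, so daylight saving is not in effect and Solin Administrative Region is at UTC−02:00.
09:36 local + 2h = 11:36 UTC.

11:36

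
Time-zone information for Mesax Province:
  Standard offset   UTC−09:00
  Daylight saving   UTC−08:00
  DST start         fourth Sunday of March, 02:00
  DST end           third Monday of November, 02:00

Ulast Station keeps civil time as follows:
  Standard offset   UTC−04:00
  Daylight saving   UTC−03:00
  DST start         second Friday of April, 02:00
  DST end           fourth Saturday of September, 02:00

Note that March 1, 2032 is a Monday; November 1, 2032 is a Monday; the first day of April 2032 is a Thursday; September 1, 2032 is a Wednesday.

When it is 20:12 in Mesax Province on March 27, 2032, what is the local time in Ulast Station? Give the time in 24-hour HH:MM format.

01:12

1 March 2032 is a Monday, so the first Sunday is March 7 and the fourth is March 28.
1 November 2032 is a Monday, so the first Monday is November 1 and the third is November 15.
March 27, 2032 is outside the daylight-saving period (28 March – 15 November), so Mesax Province is on standard time, UTC−09:00.
20:12 Mesax Province + 9h = 05:12 UTC (rolling into the next day, 28 March 2032).
1 April 2032 is a Thursday, so the first Friday is April 2 and the second is April 9.
1 September 2032 is a Wednesday, so the first Saturday is September 4 and the fourth is September 25.
At the standard offset (UTC−04:00), 05:12 UTC − 4h = 01:12 Ulast Station standard time.
The standard-time date in Ulast Station, March 28, 2032, is outside the daylight-saving period (9 April – 25 September), so Ulast Station is on standard time, UTC−04:00.
05:12 UTC − 4h = 01:12 Ulast Station.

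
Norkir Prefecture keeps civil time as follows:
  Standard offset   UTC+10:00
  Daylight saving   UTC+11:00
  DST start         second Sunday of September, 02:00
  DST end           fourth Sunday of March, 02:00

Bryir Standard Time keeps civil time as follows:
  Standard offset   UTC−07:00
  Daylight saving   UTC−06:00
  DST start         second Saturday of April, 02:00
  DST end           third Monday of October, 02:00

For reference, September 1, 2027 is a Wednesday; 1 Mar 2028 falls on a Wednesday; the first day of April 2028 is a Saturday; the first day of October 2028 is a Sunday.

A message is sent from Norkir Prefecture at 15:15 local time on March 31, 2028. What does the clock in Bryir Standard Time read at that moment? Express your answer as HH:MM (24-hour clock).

22:15

1 September 2027 is a Wednesday, so the first Sunday is September 5 and the second is September 12.
1 March 2028 is a Wednesday, so the first Sunday is March 5 and the fourth is March 26.
March 31, 2028 is outside the daylight-saving period (12 September 2027 – 26 March 2028), so Norkir Prefecture is on standard time, UTC+10:00.
15:15 Norkir Prefecture − 10h = 05:15 UTC.
1 April 2028 is a Saturday, so the first Saturday is April 1 and the second is April 8.
1 October 2028 is a Sunday, so the first Monday is October 2 and the third is October 16.
At the standard offset (UTC−07:00), 05:15 UTC − 7h = 22:15 Bryir Standard Time standard time (rolling into the previous day, 30 March 2028).
The standard-time date in Bryir Standard Time, March 30, 2028, does not fall between 8 April and 16 October, so daylight saving is not in effect and Bryir Standard Time is at UTC−07:00.
05:15 UTC − 7h = 22:15 Bryir Standard Time (rolling into the previous day, 30 March 2028).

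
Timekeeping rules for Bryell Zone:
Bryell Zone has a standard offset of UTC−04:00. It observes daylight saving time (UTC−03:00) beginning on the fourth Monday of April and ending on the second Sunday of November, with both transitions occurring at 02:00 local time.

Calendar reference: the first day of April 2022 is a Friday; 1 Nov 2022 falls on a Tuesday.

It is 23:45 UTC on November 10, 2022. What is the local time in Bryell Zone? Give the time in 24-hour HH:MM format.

1 April 2022 is a Friday, so the first Monday is April 4 and the fourth is April 25.
1 November 2022 is a Tuesday, so the first Sunday is November 6 and the second is November 13.
At the standard offset (UTC−04:00), 23:45 UTC − 4h = 19:45 Bryell Zone standard time.
The standard-time date in Bryell Zone, November 10, 2022, lies within the daylight-saving period (25 April – 13 November), so Bryell Zone is on daylight time, UTC−03:00.
23:45 UTC − 3h = 20:45 local.

20:45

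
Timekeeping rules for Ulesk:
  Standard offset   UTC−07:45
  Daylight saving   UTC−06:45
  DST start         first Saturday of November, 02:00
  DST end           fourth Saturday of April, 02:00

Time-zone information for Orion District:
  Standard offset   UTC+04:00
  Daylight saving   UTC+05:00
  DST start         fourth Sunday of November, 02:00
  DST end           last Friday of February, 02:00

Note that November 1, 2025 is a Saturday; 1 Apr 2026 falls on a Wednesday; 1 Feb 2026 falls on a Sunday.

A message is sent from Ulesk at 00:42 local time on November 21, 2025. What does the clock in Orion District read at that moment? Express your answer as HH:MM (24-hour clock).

1 November 2025 is a Saturday, so the first Saturday is November 1.
1 April 2026 is a Wednesday, so the first Saturday is April 4 and the fourth is April 25.
November 21, 2025 falls between 1 November 2025 and 25 April 2026, so daylight saving is in effect and Ulesk is at UTC−06:45.
00:42 Ulesk + 6h45m = 07:27 UTC.
1 November 2025 is a Saturday, so the first Sunday is November 2 and the fourth is November 23.
1 February 2026 is a Sunday, so Fridays fall on 6, 13, 20, 27; the last is February 27.
At the standard offset (UTC+04:00), 07:27 UTC + 4h = 11:27 Orion District standard time.
The standard-time date in Orion District, November 21, 2025, is outside the daylight-saving period (23 November 2025 – 27 February 2026), so Orion District is on standard time, UTC+04:00.
07:27 UTC + 4h = 11:27 Orion District.

11:27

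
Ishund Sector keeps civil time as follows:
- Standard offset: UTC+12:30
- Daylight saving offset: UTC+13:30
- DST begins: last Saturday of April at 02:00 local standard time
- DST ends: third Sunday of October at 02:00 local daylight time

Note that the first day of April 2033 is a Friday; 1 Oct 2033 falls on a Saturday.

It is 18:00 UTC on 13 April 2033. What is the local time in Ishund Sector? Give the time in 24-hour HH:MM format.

06:30

1 April 2033 is a Friday, so Saturdays fall on 2, 9, 16, 23, 30; the last is April 30.
1 October 2033 is a Saturday, so the first Sunday is October 2 and the third is October 16.
At the standard offset (UTC+12:30), 18:00 UTC + 12h30m = 06:30 Ishund Sector standard time (rolling into the next day, 14 April 2033).
Daylight saving runs 30 April – 16 October; the standard-time date in Ishund Sector, 14 April 2033, is outside that window, so Ishund Sector is on standard time at UTC+12:30.
18:00 UTC + 12h30m = 06:30 local (rolling into the next day, 14 April 2033).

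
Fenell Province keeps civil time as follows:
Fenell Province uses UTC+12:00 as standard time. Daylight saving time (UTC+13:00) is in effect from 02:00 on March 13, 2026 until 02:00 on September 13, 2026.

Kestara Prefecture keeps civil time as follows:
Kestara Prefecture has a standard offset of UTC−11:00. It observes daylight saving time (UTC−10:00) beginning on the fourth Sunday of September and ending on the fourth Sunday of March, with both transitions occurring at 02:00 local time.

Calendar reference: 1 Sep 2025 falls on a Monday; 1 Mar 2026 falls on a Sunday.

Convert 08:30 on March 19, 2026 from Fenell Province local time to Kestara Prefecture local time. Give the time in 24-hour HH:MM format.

March 19, 2026 falls between 13 March and 13 September, so daylight saving is in effect and Fenell Province is at UTC+13:00.
08:30 Fenell Province − 13h = 19:30 UTC (rolling into the previous day, 18 March 2026).
1 September 2025 is a Monday, so the first Sunday is September 7 and the fourth is September 28.
1 March 2026 is a Sunday, so the first Sunday is March 1 and the fourth is March 22.
At the standard offset (UTC−11:00), 19:30 UTC − 11h = 08:30 Kestara Prefecture standard time.
The standard-time date in Kestara Prefecture, March 18, 2026, falls between 28 September 2025 and 22 March 2026, so daylight saving is in effect and Kestara Prefecture is at UTC−10:00.
19:30 UTC − 10h = 09:30 Kestara Prefecture.

09:30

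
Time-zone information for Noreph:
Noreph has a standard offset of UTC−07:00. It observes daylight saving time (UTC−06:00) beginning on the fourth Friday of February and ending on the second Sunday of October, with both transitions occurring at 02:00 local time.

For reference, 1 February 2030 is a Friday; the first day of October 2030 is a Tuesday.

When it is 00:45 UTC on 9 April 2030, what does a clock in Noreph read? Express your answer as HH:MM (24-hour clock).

1 February 2030 is a Friday, so the first Friday is February 1 and the fourth is February 22.
1 October 2030 is a Tuesday, so the first Sunday is October 6 and the second is October 13.
At the standard offset (UTC−07:00), 00:45 UTC − 7h = 17:45 Noreph standard time (rolling into the previous day, 8 April 2030).
Daylight saving runs 22 February – 13 October; the standard-time date in Noreph, 8 April 2030, is inside that window, so Noreph is at UTC−06:00.
00:45 UTC − 6h = 18:45 local (rolling into the previous day, 8 April 2030).

18:45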